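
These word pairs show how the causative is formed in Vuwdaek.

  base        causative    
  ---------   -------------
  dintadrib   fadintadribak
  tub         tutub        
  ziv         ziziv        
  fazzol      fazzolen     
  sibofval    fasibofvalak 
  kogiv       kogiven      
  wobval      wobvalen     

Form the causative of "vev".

vevev

ziv and kogiv both end in -v yet inflect differently (ziziv, kogiven), so the final letter is not what conditions the rule; the number of vowels is.
"vev" has 1 vowel. The stems with 1 vowel (ziv → ziziv, tub → tutub) repeat the first consonant+vowel as a prefix.
The other patterns: stems with 2 vowels add -en; stems with 3 vowels add fa- … -ak around the stem.
So vev → vevev.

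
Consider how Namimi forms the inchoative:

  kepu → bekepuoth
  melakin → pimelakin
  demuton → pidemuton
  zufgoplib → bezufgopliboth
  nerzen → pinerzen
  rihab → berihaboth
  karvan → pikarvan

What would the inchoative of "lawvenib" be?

belawveniboth

melakin and zufgoplib both have last vowel 'i' yet inflect differently (pimelakin, bezufgopliboth), so the last vowel is not what conditions the rule; the final letter is.
"lawvenib" ends in -b. The stems ending in -b (zufgoplib → bezufgopliboth, rihab → berihaboth) add be- … -oth around the stem.
So lawvenib → belawveniboth.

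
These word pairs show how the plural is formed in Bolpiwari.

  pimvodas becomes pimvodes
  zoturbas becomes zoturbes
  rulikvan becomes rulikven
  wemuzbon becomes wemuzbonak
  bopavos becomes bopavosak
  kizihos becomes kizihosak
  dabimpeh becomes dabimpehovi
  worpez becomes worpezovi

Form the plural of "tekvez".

tekvezovi

"tekvez" has last vowel 'e'. The stems whose last vowel is 'e' (dabimpeh → dabimpehovi, worpez → worpezovi) add -ovi.
So tekvez → tekvezovi.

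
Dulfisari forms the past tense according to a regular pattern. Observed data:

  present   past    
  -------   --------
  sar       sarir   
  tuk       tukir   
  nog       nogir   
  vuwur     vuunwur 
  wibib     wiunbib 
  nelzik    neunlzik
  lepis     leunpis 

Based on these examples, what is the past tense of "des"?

sar and vuwur both end in -r yet inflect differently (sarir, vuunwur), so the final letter is not what conditions the rule; the number of vowels is.
"des" has 1 vowel. The stems with 1 vowel (sar → sarir, tuk → tukir, nog → nogir) add -ir.
The other pattern: stems with 2 vowels insert -un- after the first vowel.
So des → desir.

desir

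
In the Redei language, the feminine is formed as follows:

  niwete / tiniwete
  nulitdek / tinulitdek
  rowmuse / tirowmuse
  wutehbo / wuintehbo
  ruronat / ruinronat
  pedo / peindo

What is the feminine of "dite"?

tidite

rowmuse and ruronat both begin with r- yet inflect differently (tirowmuse, ruinronat), so the first letter is not what conditions the rule; the final letter is.
"dite" ends in -e. The stems ending in -e (niwete → tiniwete, rowmuse → tirowmuse) add the prefix ti-.
So dite → tidite.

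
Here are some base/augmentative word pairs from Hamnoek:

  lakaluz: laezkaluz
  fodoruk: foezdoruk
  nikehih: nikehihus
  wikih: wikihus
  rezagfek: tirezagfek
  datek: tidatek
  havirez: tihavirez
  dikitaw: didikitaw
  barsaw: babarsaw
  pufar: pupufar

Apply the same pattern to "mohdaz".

momohdaz

fodoruk and rezagfek both end in -k yet inflect differently (foezdoruk, tirezagfek), so the final letter is not what conditions the rule; the last vowel is.
"mohdaz" has last vowel 'a'. The stems whose last vowel is 'a' (dikitaw → didikitaw, barsaw → babarsaw, pufar → pupufar) repeat the first consonant+vowel as a prefix.
The other patterns: stems whose last vowel is 'u' insert -ez- after the first vowel; stems whose last vowel is 'i' add -us; stems whose last vowel is 'e' add the prefix ti-.
So mohdaz → momohdaz.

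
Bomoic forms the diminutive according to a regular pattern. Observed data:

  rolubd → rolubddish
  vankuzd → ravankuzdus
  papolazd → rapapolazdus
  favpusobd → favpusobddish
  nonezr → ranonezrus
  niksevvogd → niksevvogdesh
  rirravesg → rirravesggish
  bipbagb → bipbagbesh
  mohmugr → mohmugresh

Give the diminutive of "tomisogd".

"tomisogd" has second-to-last letter 'g'. The stems whose second-to-last letter is 'g' (mohmugr → mohmugresh, niksevvogd → niksevvogdesh, bipbagb → bipbagbesh) add -esh.
The other patterns: stems whose second-to-last letter is 'z' add ra- … -us around the stem; stems whose second-to-last letter is 'b' or 's' double the final consonant and add -ish.
So tomisogd → tomisogdesh.

tomisogdesh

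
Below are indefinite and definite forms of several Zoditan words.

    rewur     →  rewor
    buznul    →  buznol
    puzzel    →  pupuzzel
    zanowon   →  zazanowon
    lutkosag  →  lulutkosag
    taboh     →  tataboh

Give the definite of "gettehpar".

gegettehpar

buznul and puzzel both end in -l yet inflect differently (buznol, pupuzzel), so the final letter is not what conditions the rule; the last vowel is.
"gettehpar" has last vowel 'a'. The one such stem in the data (lutkosag → lulutkosag) repeats the first consonant+vowel as a prefix (as do puzzel, zanowon), so the same rule applies.
So gettehpar → gegettehpar.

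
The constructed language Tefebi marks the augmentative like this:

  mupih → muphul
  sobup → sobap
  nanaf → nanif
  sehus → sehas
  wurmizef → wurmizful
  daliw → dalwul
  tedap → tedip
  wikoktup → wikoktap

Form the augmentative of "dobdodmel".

dobdodmlul

"dobdodmel" has last vowel 'e'. The one such stem in the data (wurmizef → wurmizful) deletes the last vowel and adds -ul (as do daliw, mupih), so the same rule applies.
So dobdodmel → dobdodmlul.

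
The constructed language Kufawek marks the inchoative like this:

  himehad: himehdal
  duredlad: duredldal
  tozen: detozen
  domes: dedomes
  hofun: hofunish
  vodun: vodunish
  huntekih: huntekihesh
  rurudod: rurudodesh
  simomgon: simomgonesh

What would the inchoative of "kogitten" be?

dekogitten

tozen and hofun both end in -n yet inflect differently (detozen, hofunish), so the final letter is not what conditions the rule; the last vowel is.
"kogitten" has last vowel 'e'. The stems whose last vowel is 'e' (tozen → detozen, domes → dedomes) add the prefix de-.
So kogitten → dekogitten.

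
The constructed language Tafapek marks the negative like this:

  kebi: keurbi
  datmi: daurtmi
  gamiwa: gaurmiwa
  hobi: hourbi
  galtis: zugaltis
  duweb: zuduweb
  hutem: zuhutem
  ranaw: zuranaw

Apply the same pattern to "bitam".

zubitam

kebi and galtis both have last vowel 'i' yet inflect differently (keurbi, zugaltis), so the last vowel is not what conditions the rule; whether the stem ends in a vowel or a consonant is.
"bitam" ends in a consonant. The stems ending in a consonant (galtis → zugaltis, duweb → zuduweb, hutem → zuhutem) add the prefix zu-.
So bitam → zubitam.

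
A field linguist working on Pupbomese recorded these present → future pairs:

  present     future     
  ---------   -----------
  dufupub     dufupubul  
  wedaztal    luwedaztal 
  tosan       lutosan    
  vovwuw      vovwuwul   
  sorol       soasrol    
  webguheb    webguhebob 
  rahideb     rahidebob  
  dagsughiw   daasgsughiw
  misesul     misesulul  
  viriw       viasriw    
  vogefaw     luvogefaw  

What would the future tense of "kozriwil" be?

koaszriwil

wedaztal and sorol both end in -l yet inflect differently (luwedaztal, soasrol), so the final letter is not what conditions the rule; the last vowel is.
"kozriwil" has last vowel 'i'. The stems whose last vowel is 'i' (dagsughiw → daasgsughiw, viriw → viasriw) insert -as- after the first vowel.
The other patterns: stems whose last vowel is 'a' add the prefix lu-; stems whose last vowel is 'u' add -ul; stems whose last vowel is 'e' add -ob.
So kozriwil → koaszriwil.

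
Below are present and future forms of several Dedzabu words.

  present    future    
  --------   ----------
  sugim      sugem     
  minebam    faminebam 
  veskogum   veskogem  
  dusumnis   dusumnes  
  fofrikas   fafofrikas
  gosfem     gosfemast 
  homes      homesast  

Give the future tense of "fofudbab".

gosfem and minebam both end in -m yet inflect differently (gosfemast, faminebam), so the final letter is not what conditions the rule; the last vowel is.
"fofudbab" has last vowel 'a'. The stems whose last vowel is 'a' (minebam → faminebam, fofrikas → fafofrikas) add the prefix fa-.
So fofudbab → fafofudbab.

fafofudbab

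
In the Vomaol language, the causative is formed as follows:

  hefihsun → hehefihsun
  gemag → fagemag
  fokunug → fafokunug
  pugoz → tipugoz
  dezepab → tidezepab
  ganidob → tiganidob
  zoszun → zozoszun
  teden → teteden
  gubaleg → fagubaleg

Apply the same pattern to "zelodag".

fazelodag

fokunug and hefihsun both have last vowel 'u' yet inflect differently (fafokunug, hehefihsun), so the last vowel is not what conditions the rule; the final letter is.
"zelodag" ends in -g. The stems ending in -g (gubaleg → fagubaleg, fokunug → fafokunug, gemag → fagemag) add the prefix fa-.
So zelodag → fazelodag.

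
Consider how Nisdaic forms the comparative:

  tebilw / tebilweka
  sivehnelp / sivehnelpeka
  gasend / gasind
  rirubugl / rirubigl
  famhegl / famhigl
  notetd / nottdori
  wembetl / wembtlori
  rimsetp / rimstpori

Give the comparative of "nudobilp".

gasend and notetd both end in -d yet inflect differently (gasind, nottdori), so the final letter is not what conditions the rule; the second-to-last letter is.
"nudobilp" has second-to-last letter 'l'. The stems whose second-to-last letter is 'l' (tebilw → tebilweka, sivehnelp → sivehnelpeka) add -eka.
The other patterns: stems whose second-to-last letter is 'g' or 'n' change the last vowel to 'i'; stems whose second-to-last letter is 't' delete the last vowel and add -ori.
So nudobilp → nudobilpeka.

nudobilpeka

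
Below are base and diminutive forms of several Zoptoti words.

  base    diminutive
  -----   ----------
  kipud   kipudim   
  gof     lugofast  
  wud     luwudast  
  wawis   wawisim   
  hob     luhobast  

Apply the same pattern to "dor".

ludorast

"dor" has 1 vowel. The stems with 1 vowel (wud → luwudast, hob → luhobast, gof → lugofast) add lu- … -ast around the stem.
The other pattern: stems with 2 vowels add -im.
So dor → ludorast.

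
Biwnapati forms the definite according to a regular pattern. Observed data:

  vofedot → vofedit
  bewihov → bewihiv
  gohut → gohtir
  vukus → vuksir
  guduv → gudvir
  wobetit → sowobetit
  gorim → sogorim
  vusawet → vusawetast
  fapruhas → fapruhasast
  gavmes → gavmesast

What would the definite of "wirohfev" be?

wirohfevast

vofedot and gohut both end in -t yet inflect differently (vofedit, gohtir), so the final letter is not what conditions the rule; the last vowel is.
"wirohfev" has last vowel 'e'. The stems whose last vowel is 'e' (vusawet → vusawetast, gavmes → gavmesast) add -ast.
The other patterns: stems whose last vowel is 'o' change the last vowel to 'i'; stems whose last vowel is 'u' delete the last vowel and add -ir; stems whose last vowel is 'i' add the prefix so-.
So wirohfev → wirohfevast.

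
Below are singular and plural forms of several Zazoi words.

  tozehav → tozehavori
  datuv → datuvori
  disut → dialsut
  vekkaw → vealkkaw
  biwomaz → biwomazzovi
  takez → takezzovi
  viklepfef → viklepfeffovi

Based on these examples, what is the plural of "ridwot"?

rialdwot

datuv and disut both have last vowel 'u' yet inflect differently (datuvori, dialsut), so the last vowel is not what conditions the rule; the final letter is.
"ridwot" ends in -t. The one such stem in the data (disut → dialsut) inserts -al- after the first vowel (as does vekkaw), so the same rule applies.
The other patterns: stems ending in -v add -ori; stems ending in -f or -z double the final consonant and add -ovi.
So ridwot → rialdwot.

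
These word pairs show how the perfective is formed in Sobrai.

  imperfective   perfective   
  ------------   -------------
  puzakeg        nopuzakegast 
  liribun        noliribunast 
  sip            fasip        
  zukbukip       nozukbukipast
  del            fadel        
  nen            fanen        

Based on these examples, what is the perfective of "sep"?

zukbukip and sip both end in -p yet inflect differently (nozukbukipast, fasip), so the final letter is not what conditions the rule; the number of vowels is.
"sep" has 1 vowel. The stems with 1 vowel (del → fadel, sip → fasip, nen → fanen) add the prefix fa-.
The other pattern: stems with 3 vowels add no- … -ast around the stem.
So sep → fasep.

fasep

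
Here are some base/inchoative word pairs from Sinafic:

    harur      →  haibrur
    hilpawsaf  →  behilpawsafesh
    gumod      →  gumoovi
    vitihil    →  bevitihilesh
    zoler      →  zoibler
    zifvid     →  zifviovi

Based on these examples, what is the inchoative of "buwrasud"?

buwrasuovi

zifvid and vitihil both have last vowel 'i' yet inflect differently (zifviovi, bevitihilesh), so the last vowel is not what conditions the rule; the final letter is.
"buwrasud" ends in -d. The stems ending in -d (gumod → gumoovi, zifvid → zifviovi) drop the final letter and add -ovi.
The other patterns: stems ending in -r insert -ib- after the first vowel; stems ending in -f or -l add be- … -esh around the stem.
So buwrasud → buwrasuovi.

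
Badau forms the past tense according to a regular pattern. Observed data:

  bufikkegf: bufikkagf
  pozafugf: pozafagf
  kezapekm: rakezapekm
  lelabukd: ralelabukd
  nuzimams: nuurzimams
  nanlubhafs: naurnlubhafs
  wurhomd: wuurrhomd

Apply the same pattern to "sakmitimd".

saurkmitimd

"sakmitimd" has second-to-last letter 'm'. The stems whose second-to-last letter is 'm' (nuzimams → nuurzimams, wurhomd → wuurrhomd) insert -ur- after the first vowel.
So sakmitimd → saurkmitimd.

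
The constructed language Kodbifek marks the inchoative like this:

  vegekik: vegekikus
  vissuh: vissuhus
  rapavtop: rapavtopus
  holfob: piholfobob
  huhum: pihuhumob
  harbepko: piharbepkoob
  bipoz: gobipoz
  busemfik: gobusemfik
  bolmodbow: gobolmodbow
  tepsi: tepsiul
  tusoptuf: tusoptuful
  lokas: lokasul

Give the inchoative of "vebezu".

vebezuus

vegekik and busemfik both end in -k yet inflect differently (vegekikus, gobusemfik), so the final letter is not what conditions the rule; the first letter is.
"vebezu" begins with v-. The stems beginning with v- (vegekik → vegekikus, vissuh → vissuhus) add -us.
The other patterns: stems beginning with h- add pi- … -ob around the stem; stems beginning with b- add the prefix go-; stems beginning with l- or t- add -ul.
So vebezu → vebezuus.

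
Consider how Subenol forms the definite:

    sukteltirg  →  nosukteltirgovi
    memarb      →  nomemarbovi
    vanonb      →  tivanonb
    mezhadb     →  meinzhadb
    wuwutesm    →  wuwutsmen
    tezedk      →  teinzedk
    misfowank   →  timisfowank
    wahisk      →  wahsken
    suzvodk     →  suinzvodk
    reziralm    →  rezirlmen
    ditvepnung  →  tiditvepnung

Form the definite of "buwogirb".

"buwogirb" has second-to-last letter 'r'. The stems whose second-to-last letter is 'r' (sukteltirg → nosukteltirgovi, memarb → nomemarbovi) add no- … -ovi around the stem.
The other patterns: stems whose second-to-last letter is 'n' add the prefix ti-; stems whose second-to-last letter is 'd' insert -in- after the first vowel; stems whose second-to-last letter is 'l' or 's' delete the last vowel and add -en.
So buwogirb → nobuwogirbovi.

nobuwogirbovi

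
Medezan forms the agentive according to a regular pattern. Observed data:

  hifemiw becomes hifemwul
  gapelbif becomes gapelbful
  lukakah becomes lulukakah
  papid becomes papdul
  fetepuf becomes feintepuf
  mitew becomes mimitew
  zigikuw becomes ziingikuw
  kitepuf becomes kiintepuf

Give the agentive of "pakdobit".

mitew and zigikuw both end in -w yet inflect differently (mimitew, ziingikuw), so the final letter is not what conditions the rule; the last vowel is.
"pakdobit" has last vowel 'i'. The stems whose last vowel is 'i' (gapelbif → gapelbful, papid → papdul, hifemiw → hifemwul) delete the last vowel and add -ul.
The other patterns: stems whose last vowel is 'a' or 'e' repeat the first consonant+vowel as a prefix; stems whose last vowel is 'u' insert -in- after the first vowel.
So pakdobit → pakdobtul.

pakdobtul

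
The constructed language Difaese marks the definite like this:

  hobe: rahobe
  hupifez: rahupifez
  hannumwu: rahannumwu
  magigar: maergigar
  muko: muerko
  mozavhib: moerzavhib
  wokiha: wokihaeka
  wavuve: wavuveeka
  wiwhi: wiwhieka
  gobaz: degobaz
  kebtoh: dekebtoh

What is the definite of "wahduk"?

wahdukeka

hobe and wavuve both end in -e yet inflect differently (rahobe, wavuveeka), so the final letter is not what conditions the rule; the first letter is.
"wahduk" begins with w-. The stems beginning with w- (wokiha → wokihaeka, wavuve → wavuveeka, wiwhi → wiwhieka) add -eka.
The other patterns: stems beginning with h- add the prefix ra-; stems beginning with m- insert -er- after the first vowel; stems beginning with g- or k- add the prefix de-.
So wahduk → wahdukeka.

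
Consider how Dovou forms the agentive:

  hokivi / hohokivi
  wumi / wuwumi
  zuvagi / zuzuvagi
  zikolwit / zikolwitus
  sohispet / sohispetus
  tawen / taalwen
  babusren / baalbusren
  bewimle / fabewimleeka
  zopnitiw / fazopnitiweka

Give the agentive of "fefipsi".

fefefipsi

hokivi and zikolwit both have last vowel 'i' yet inflect differently (hohokivi, zikolwitus), so the last vowel is not what conditions the rule; the final letter is.
"fefipsi" ends in -i. The stems ending in -i (hokivi → hohokivi, wumi → wuwumi, zuvagi → zuzuvagi) repeat the first consonant+vowel as a prefix.
The other patterns: stems ending in -t add -us; stems ending in -n insert -al- after the first vowel; stems ending in -e or -w add fa- … -eka around the stem.
So fefipsi → fefefipsi.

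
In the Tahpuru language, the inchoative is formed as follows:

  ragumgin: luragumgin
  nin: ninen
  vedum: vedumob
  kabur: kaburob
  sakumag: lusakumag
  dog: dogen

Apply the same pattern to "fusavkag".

nin and ragumgin both end in -n yet inflect differently (ninen, luragumgin), so the final letter is not what conditions the rule; the number of vowels is.
"fusavkag" has 3 vowels. The stems with 3 vowels (ragumgin → luragumgin, sakumag → lusakumag) add the prefix lu-.
The other patterns: stems with 1 vowel add -en; stems with 2 vowels add -ob.
So fusavkag → lufusavkag.

lufusavkag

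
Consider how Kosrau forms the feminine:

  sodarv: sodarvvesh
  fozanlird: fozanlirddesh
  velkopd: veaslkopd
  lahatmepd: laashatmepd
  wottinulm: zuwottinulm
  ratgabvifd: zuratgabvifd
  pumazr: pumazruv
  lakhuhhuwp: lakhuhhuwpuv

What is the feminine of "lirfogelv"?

fozanlird and velkopd both end in -d yet inflect differently (fozanlirddesh, veaslkopd), so the final letter is not what conditions the rule; the second-to-last letter is.
"lirfogelv" has second-to-last letter 'l'. The one such stem in the data (wottinulm → zuwottinulm) adds the prefix zu-, so the same rule applies.
The other patterns: stems whose second-to-last letter is 'r' double the final consonant and add -esh; stems whose second-to-last letter is 'p' insert -as- after the first vowel; stems whose second-to-last letter is 'w' or 'z' add -uv.
So lirfogelv → zulirfogelv.

zulirfogelv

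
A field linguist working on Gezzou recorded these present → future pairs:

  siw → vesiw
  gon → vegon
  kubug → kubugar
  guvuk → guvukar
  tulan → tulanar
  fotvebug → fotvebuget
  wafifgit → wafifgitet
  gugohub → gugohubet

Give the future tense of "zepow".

zepowar

gon and tulan both end in -n yet inflect differently (vegon, tulanar), so the final letter is not what conditions the rule; the number of vowels is.
"zepow" has 2 vowels. The stems with 2 vowels (kubug → kubugar, guvuk → guvukar, tulan → tulanar) add -ar.
The other patterns: stems with 1 vowel add the prefix ve-; stems with 3 vowels add -et.
So zepow → zepowar.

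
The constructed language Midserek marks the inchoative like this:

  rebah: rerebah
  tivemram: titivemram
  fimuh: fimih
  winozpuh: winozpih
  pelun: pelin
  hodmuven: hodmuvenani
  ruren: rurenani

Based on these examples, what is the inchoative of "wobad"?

wowobad

rebah and fimuh both end in -h yet inflect differently (rerebah, fimih), so the final letter is not what conditions the rule; the last vowel is.
"wobad" has last vowel 'a'. The stems whose last vowel is 'a' (rebah → rerebah, tivemram → titivemram) repeat the first consonant+vowel as a prefix.
So wobad → wowobad.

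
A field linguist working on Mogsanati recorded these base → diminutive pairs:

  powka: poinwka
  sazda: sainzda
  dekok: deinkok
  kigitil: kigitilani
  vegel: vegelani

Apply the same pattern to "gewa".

geinwa

vegel and sazda both have 2 vowels yet inflect differently (vegelani, sainzda), so the number of vowels is not what conditions the rule; the final letter is.
"gewa" ends in -a. The stems ending in -a (sazda → sainzda, powka → poinwka) insert -in- after the first vowel.
The other pattern: stems ending in -l add -ani.
So gewa → geinwa.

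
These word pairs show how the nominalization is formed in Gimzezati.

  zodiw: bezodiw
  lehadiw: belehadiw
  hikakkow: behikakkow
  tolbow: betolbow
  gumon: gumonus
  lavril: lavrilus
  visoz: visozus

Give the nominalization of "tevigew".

hikakkow and gumon both have last vowel 'o' yet inflect differently (behikakkow, gumonus), so the last vowel is not what conditions the rule; the final letter is.
"tevigew" ends in -w. The stems ending in -w (zodiw → bezodiw, lehadiw → belehadiw, hikakkow → behikakkow) add the prefix be-.
So tevigew → betevigew.

betevigew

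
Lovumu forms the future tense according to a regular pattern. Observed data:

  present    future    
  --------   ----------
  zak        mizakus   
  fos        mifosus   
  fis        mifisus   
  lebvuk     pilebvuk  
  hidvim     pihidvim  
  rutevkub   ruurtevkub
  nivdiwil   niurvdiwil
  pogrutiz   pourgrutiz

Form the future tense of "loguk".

"loguk" has 2 vowels. The stems with 2 vowels (lebvuk → pilebvuk, hidvim → pihidvim) add the prefix pi-.
So loguk → piloguk.

piloguk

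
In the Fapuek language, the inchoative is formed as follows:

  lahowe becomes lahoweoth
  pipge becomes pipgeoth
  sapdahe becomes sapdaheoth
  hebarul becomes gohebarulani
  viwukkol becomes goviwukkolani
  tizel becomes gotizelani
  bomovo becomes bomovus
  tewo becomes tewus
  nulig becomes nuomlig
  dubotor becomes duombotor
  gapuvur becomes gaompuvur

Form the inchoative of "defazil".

godefazilani

lahowe and tizel both have last vowel 'e' yet inflect differently (lahoweoth, gotizelani), so the last vowel is not what conditions the rule; the final letter is.
"defazil" ends in -l. The stems ending in -l (hebarul → gohebarulani, viwukkol → goviwukkolani, tizel → gotizelani) add go- … -ani around the stem.
So defazil → godefazilani.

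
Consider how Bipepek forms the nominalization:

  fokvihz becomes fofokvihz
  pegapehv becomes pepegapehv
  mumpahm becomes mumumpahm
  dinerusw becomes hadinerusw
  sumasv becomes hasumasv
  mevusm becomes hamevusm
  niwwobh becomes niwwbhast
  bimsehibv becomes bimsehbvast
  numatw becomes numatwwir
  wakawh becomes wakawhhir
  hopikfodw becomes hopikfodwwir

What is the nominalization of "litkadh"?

pegapehv and sumasv both end in -v yet inflect differently (pepegapehv, hasumasv), so the final letter is not what conditions the rule; the second-to-last letter is.
"litkadh" has second-to-last letter 'd'. The one such stem in the data (hopikfodw → hopikfodwwir) doubles the final consonant and adds -ir (as do numatw, wakawh), so the same rule applies.
The other patterns: stems whose second-to-last letter is 'h' repeat the first consonant+vowel as a prefix; stems whose second-to-last letter is 's' add the prefix ha-; stems whose second-to-last letter is 'b' delete the last vowel and add -ast.
So litkadh → litkadhhir.

litkadhhir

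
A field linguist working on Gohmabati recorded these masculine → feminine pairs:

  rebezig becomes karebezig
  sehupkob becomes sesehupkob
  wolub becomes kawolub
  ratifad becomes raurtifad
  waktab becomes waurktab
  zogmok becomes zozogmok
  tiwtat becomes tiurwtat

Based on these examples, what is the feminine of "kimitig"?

kakimitig

waktab and sehupkob both end in -b yet inflect differently (waurktab, sesehupkob), so the final letter is not what conditions the rule; the last vowel is.
"kimitig" has last vowel 'i'. The one such stem in the data (rebezig → karebezig) adds the prefix ka-, so the same rule applies.
So kimitig → kakimitig.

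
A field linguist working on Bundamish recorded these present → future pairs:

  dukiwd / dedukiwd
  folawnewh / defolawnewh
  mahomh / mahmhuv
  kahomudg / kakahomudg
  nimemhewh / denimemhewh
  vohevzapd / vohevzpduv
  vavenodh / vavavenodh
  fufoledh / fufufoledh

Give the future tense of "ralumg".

"ralumg" has second-to-last letter 'm'. The one such stem in the data (mahomh → mahmhuv) deletes the last vowel and adds -uv (as does vohevzapd), so the same rule applies.
The other patterns: stems whose second-to-last letter is 'd' repeat the first consonant+vowel as a prefix; stems whose second-to-last letter is 'w' add the prefix de-.
So ralumg → ralmguv.

ralmguv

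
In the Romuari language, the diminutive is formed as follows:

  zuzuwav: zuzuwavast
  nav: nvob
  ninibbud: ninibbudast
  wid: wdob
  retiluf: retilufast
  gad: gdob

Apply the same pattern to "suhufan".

"suhufan" has 3 vowels. The stems with 3 vowels (zuzuwav → zuzuwavast, retiluf → retilufast, ninibbud → ninibbudast) add -ast.
So suhufan → suhufanast.

suhufanast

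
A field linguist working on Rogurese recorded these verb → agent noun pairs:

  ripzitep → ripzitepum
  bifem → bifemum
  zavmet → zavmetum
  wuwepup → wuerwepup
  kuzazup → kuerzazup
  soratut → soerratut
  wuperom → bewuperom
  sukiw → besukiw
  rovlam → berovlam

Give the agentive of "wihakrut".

wierhakrut

"wihakrut" has last vowel 'u'. The stems whose last vowel is 'u' (wuwepup → wuerwepup, kuzazup → kuerzazup, soratut → soerratut) insert -er- after the first vowel.
The other patterns: stems whose last vowel is 'e' add -um; stems whose last vowel is 'a', 'i' or 'o' add the prefix be-.
So wihakrut → wierhakrut.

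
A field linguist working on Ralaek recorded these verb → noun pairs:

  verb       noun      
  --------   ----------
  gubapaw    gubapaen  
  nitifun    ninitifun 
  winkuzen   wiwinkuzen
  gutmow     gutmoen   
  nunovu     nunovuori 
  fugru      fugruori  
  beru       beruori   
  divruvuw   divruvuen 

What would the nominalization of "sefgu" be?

sefguori

"sefgu" ends in -u. The stems ending in -u (beru → beruori, nunovu → nunovuori, fugru → fugruori) add -ori.
The other patterns: stems ending in -w drop the final letter and add -en; stems ending in -n repeat the first consonant+vowel as a prefix.
So sefgu → sefguori.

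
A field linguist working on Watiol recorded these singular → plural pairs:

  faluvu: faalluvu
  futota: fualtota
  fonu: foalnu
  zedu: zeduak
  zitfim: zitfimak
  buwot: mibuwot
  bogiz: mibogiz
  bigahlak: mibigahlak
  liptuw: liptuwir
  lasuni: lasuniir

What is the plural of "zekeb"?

zekebak

fonu and zedu both end in -u yet inflect differently (foalnu, zeduak), so the final letter is not what conditions the rule; the first letter is.
"zekeb" begins with z-. The stems beginning with z- (zedu → zeduak, zitfim → zitfimak) add -ak.
So zekeb → zekebak.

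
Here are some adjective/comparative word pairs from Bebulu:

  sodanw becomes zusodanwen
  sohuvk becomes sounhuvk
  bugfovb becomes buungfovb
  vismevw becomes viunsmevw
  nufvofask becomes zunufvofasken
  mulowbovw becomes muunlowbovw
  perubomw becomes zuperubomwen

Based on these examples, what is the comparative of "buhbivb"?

vismevw and perubomw both end in -w yet inflect differently (viunsmevw, zuperubomwen), so the final letter is not what conditions the rule; the second-to-last letter is.
"buhbivb" has second-to-last letter 'v'. The stems whose second-to-last letter is 'v' (sohuvk → sounhuvk, bugfovb → buungfovb, vismevw → viunsmevw) insert -un- after the first vowel.
The other pattern: stems whose second-to-last letter is 'm', 'n' or 's' add zu- … -en around the stem.
So buhbivb → buunhbivb.

buunhbivb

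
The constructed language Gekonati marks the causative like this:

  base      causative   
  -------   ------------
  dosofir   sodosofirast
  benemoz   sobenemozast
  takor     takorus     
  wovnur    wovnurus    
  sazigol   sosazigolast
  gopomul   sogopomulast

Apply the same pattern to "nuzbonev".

wovnur and dosofir both end in -r yet inflect differently (wovnurus, sodosofirast), so the final letter is not what conditions the rule; the number of vowels is.
"nuzbonev" has 3 vowels. The stems with 3 vowels (sazigol → sosazigolast, gopomul → sogopomulast, benemoz → sobenemozast) add so- … -ast around the stem.
The other pattern: stems with 2 vowels add -us.
So nuzbonev → sonuzbonevast.

sonuzbonevast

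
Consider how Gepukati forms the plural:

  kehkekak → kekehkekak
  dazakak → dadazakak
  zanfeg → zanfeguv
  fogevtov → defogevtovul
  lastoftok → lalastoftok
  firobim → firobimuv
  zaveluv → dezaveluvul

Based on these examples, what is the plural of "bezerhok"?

fogevtov and lastoftok both have last vowel 'o' yet inflect differently (defogevtovul, lalastoftok), so the last vowel is not what conditions the rule; the final letter is.
"bezerhok" ends in -k. The stems ending in -k (kehkekak → kekehkekak, lastoftok → lalastoftok, dazakak → dadazakak) repeat the first consonant+vowel as a prefix.
The other patterns: stems ending in -v add de- … -ul around the stem; stems ending in -g or -m add -uv.
So bezerhok → bebezerhok.

bebezerhok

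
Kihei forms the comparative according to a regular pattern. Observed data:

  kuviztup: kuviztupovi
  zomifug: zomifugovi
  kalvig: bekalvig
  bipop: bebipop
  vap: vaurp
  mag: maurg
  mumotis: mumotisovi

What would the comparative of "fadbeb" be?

befadbeb

mag and kalvig both end in -g yet inflect differently (maurg, bekalvig), so the final letter is not what conditions the rule; the number of vowels is.
"fadbeb" has 2 vowels. The stems with 2 vowels (kalvig → bekalvig, bipop → bebipop) add the prefix be-.
The other patterns: stems with 1 vowel insert -ur- after the first vowel; stems with 3 vowels add -ovi.
So fadbeb → befadbeb.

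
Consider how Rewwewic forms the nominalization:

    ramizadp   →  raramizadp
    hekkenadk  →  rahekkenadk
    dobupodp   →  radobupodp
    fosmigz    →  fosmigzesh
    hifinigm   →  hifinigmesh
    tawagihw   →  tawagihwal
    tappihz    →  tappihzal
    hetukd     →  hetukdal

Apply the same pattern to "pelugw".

pelugwesh

fosmigz and tappihz both end in -z yet inflect differently (fosmigzesh, tappihzal), so the final letter is not what conditions the rule; the second-to-last letter is.
"pelugw" has second-to-last letter 'g'. The stems whose second-to-last letter is 'g' (fosmigz → fosmigzesh, hifinigm → hifinigmesh) add -esh.
So pelugw → pelugwesh.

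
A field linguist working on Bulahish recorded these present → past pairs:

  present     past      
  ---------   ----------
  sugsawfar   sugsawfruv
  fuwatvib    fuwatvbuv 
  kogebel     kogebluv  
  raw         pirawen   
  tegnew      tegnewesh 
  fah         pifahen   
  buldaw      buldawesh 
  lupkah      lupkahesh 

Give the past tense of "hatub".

hatubesh

raw and buldaw both end in -w yet inflect differently (pirawen, buldawesh), so the final letter is not what conditions the rule; the number of vowels is.
"hatub" has 2 vowels. The stems with 2 vowels (buldaw → buldawesh, tegnew → tegnewesh, lupkah → lupkahesh) add -esh.
The other patterns: stems with 1 vowel add pi- … -en around the stem; stems with 3 vowels delete the last vowel and add -uv.
So hatub → hatubesh.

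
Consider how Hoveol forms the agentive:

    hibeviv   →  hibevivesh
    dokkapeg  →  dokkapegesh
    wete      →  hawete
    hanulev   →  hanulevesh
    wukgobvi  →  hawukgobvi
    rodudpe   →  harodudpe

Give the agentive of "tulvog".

tulvogesh

rodudpe and dokkapeg both have last vowel 'e' yet inflect differently (harodudpe, dokkapegesh), so the last vowel is not what conditions the rule; whether the stem ends in a vowel or a consonant is.
"tulvog" ends in a consonant. The stems ending in a consonant (dokkapeg → dokkapegesh, hanulev → hanulevesh, hibeviv → hibevivesh) add -esh.
So tulvog → tulvogesh.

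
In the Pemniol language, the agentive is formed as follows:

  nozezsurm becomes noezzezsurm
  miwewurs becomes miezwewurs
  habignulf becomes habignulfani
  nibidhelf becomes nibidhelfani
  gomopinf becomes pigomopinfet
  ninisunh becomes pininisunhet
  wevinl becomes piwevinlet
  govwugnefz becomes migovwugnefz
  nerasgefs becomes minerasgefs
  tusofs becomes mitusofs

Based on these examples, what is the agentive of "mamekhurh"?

habignulf and gomopinf both end in -f yet inflect differently (habignulfani, pigomopinfet), so the final letter is not what conditions the rule; the second-to-last letter is.
"mamekhurh" has second-to-last letter 'r'. The stems whose second-to-last letter is 'r' (nozezsurm → noezzezsurm, miwewurs → miezwewurs) insert -ez- after the first vowel.
So mamekhurh → maezmekhurh.

maezmekhurh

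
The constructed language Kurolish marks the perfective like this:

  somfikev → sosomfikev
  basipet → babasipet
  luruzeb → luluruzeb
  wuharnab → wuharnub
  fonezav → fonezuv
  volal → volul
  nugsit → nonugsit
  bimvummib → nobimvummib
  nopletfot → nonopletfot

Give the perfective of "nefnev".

nenefnev

"nefnev" has last vowel 'e'. The stems whose last vowel is 'e' (somfikev → sosomfikev, basipet → babasipet, luruzeb → luluruzeb) repeat the first consonant+vowel as a prefix.
The other patterns: stems whose last vowel is 'a' change the last vowel to 'u'; stems whose last vowel is 'i' or 'o' add the prefix no-.
So nefnev → nenefnev.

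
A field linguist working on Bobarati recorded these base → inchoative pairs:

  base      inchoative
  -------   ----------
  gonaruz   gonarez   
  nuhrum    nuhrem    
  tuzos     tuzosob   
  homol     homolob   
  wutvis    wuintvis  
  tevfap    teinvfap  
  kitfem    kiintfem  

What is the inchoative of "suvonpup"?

suvonpep

tuzos and wutvis both end in -s yet inflect differently (tuzosob, wuintvis), so the final letter is not what conditions the rule; the last vowel is.
"suvonpup" has last vowel 'u'. The stems whose last vowel is 'u' (gonaruz → gonarez, nuhrum → nuhrem) change the last vowel to 'e'.
So suvonpup → suvonpep.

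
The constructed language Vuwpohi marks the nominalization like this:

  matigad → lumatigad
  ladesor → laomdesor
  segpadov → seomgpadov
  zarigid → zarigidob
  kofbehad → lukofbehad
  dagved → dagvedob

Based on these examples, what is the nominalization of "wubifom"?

wuombifom

"wubifom" has last vowel 'o'. The stems whose last vowel is 'o' (segpadov → seomgpadov, ladesor → laomdesor) insert -om- after the first vowel.
The other patterns: stems whose last vowel is 'a' add the prefix lu-; stems whose last vowel is 'e' or 'i' add -ob.
So wubifom → wuombifom.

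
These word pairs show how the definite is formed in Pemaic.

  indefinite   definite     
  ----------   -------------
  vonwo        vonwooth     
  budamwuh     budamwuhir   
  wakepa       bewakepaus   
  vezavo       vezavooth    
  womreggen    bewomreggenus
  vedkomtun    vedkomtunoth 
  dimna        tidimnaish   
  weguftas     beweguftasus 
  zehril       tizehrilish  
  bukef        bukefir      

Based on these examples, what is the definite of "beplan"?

beplanir

womreggen and vedkomtun both end in -n yet inflect differently (bewomreggenus, vedkomtunoth), so the final letter is not what conditions the rule; the first letter is.
"beplan" begins with b-. The stems beginning with b- (bukef → bukefir, budamwuh → budamwuhir) add -ir.
So beplan → beplanir.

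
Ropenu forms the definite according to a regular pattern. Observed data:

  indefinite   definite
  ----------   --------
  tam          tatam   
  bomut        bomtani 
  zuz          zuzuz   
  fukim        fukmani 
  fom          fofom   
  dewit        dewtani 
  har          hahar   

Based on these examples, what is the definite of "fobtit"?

fobttani

"fobtit" has 2 vowels. The stems with 2 vowels (fukim → fukmani, bomut → bomtani, dewit → dewtani) delete the last vowel and add -ani.
So fobtit → fobttani.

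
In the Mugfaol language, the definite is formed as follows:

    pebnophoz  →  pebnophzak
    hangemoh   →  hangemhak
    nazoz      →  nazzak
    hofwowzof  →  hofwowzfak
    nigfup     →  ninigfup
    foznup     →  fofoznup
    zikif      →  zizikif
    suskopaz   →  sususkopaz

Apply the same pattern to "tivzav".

titivzav

hofwowzof and zikif both end in -f yet inflect differently (hofwowzfak, zizikif), so the final letter is not what conditions the rule; the last vowel is.
"tivzav" has last vowel 'a'. The one such stem in the data (suskopaz → sususkopaz) repeats the first consonant+vowel as a prefix (as do nigfup, foznup), so the same rule applies.
The other pattern: stems whose last vowel is 'o' delete the last vowel and add -ak.
So tivzav → titivzav.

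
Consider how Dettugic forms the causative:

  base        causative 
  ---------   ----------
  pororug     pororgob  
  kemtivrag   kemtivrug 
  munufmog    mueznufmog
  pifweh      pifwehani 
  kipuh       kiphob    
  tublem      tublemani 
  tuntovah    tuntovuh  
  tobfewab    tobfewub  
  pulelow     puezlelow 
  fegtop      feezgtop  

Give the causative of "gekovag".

munufmog and pororug both end in -g yet inflect differently (mueznufmog, pororgob), so the final letter is not what conditions the rule; the last vowel is.
"gekovag" has last vowel 'a'. The stems whose last vowel is 'a' (tobfewab → tobfewub, tuntovah → tuntovuh, kemtivrag → kemtivrug) change the last vowel to 'u'.
The other patterns: stems whose last vowel is 'o' insert -ez- after the first vowel; stems whose last vowel is 'e' add -ani; stems whose last vowel is 'u' delete the last vowel and add -ob.
So gekovag → gekovug.

gekovug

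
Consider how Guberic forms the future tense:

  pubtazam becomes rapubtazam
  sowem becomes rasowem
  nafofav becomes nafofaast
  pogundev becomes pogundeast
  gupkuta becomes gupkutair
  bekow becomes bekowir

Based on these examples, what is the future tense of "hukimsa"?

hukimsair

"hukimsa" ends in -a. The one such stem in the data (gupkuta → gupkutair) adds -ir, so the same rule applies.
The other patterns: stems ending in -m add the prefix ra-; stems ending in -v drop the final letter and add -ast.
So hukimsa → hukimsair.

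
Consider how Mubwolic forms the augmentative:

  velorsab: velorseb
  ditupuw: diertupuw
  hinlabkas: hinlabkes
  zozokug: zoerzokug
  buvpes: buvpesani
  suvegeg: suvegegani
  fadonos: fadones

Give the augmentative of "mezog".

mezeg

suvegeg and zozokug both end in -g yet inflect differently (suvegegani, zoerzokug), so the final letter is not what conditions the rule; the last vowel is.
"mezog" has last vowel 'o'. The one such stem in the data (fadonos → fadones) changes the last vowel to 'e' (as do hinlabkas, velorsab), so the same rule applies.
So mezog → mezeg.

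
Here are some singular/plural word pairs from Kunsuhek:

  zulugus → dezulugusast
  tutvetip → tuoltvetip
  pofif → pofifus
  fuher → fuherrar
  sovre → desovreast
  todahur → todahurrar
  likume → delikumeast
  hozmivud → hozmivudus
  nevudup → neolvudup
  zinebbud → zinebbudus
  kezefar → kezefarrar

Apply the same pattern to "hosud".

"hosud" ends in -d. The stems ending in -d (zinebbud → zinebbudus, hozmivud → hozmivudus) add -us.
The other patterns: stems ending in -r double the final consonant and add -ar; stems ending in -p insert -ol- after the first vowel; stems ending in -e or -s add de- … -ast around the stem.
So hosud → hosudus.

hosudus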